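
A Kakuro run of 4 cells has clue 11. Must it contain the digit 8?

The only way to make 11 from 4 distinct digits is {1,2,3,5}, which does not contain 8.

No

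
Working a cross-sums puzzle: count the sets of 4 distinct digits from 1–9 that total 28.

2

4 distinct digits from 1–9 sum between 10 and 30.
Enumerating: {4,7,8,9}, {5,6,8,9}.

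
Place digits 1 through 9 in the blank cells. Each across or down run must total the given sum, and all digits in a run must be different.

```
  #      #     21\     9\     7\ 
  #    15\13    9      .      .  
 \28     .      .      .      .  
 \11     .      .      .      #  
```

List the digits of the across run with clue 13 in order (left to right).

Nothing is forced directly, so branch on R1C3, whose candidates are 1 or 3. If R1C3 = 1: that forces R1C4 = 3, R2C4 = 4, after which R2C3 would have to be in {7,8,9} for the 28 across but in {2,3,5,6} for the 9 down — contradiction. So R1C3 = 3.
R1C4 = 13 − 12 = 1 completes the 13 across.

9 3 1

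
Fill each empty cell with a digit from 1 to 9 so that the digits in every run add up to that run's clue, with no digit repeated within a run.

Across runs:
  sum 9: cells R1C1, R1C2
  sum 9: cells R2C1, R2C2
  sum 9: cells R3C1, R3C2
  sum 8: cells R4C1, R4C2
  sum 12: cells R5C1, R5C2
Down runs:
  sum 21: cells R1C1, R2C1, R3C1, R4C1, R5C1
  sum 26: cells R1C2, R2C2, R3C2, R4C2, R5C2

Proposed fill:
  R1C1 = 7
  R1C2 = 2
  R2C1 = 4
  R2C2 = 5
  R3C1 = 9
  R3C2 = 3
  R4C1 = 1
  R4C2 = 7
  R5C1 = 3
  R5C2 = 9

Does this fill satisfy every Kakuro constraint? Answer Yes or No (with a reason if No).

No — the down run R1C1–R5C1 sums to 24, not 21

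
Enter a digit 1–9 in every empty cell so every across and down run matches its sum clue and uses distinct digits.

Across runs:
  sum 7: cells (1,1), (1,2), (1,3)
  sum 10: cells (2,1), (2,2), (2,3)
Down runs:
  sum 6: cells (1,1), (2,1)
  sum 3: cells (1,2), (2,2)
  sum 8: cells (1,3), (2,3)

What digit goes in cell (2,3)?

7 in 3 cells must be {1,2,4}; 3 in 2 cells must be {1,2}.
Nothing is forced directly, so branch on (1,2), whose candidates are 1 or 2. If (1,2) = 1: that forces (1,3) = 2, (2,2) = 2, after which (2,3) would have to be in {1,3,5,7} for the 10 across but in {6} for the 8 down — contradiction. So (1,2) = 2.
Given what's placed, (1,3) must be 1 to fit the 7 across and 8 down.
(2,2) = 3 − 2 = 1 completes the 3 down.
(2,3) = 8 − 1 = 7 completes the 8 down.
(1,1) = 7 − 3 = 4 completes the 7 across.
(2,1) = 10 − 8 = 2 completes the 10 across.

7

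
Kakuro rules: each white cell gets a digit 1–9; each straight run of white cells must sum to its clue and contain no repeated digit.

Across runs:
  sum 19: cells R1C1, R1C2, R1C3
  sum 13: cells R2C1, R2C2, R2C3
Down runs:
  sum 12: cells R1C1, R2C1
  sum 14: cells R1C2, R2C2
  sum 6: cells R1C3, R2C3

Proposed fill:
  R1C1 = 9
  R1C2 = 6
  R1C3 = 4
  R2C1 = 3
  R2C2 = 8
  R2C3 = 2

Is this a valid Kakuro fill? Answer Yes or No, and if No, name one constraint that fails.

Across: 9+6+4=19; 3+8+2=13. Down: 9+3=12; 6+8=14; 4+2=6. No digit repeats within any run.

Yes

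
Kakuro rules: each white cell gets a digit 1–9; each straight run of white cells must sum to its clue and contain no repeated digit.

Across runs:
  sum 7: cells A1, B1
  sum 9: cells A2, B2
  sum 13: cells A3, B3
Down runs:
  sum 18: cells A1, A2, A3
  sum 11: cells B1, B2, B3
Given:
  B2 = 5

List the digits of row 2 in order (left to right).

A2 = 9 − 5 = 4 completes the 9 across.
Given what's placed, B3 must be 4 to fit the 13 across and 11 down.
B1 = 11 − 9 = 2 completes the 11 down.
A3 = 13 − 4 = 9 completes the 13 across.
A1 = 7 − 2 = 5 completes the 7 across.

4, 5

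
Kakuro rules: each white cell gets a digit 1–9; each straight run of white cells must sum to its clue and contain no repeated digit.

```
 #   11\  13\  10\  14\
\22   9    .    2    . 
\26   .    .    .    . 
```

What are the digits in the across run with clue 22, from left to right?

R2C1 = 11 − 9 = 2 completes the 11 down.
R2C3 = 10 − 2 = 8 completes the 10 down.
R2C4 = 9: the only remaining digit allowed by both the 26 across and the 14 down.
R1C4 = 14 − 9 = 5 completes the 14 down.
R2C2 = 26 − 19 = 7 completes the 26 across.
R1C2 = 22 − 16 = 6 completes the 22 across.

9 6 2 5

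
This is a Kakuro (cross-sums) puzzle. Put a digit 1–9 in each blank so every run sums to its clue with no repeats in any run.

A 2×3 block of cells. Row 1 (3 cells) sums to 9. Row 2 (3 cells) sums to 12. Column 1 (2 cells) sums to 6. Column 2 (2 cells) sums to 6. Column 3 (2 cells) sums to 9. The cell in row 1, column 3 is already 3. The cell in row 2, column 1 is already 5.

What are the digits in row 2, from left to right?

(1,1) = 6 − 5 = 1 completes the 6 down.
(1,2) = 9 − 4 = 5 completes the 9 across.
(2,2) = 6 − 5 = 1 completes the 6 down.
(2,3) = 12 − 6 = 6 completes the 12 across.

5, 1, 6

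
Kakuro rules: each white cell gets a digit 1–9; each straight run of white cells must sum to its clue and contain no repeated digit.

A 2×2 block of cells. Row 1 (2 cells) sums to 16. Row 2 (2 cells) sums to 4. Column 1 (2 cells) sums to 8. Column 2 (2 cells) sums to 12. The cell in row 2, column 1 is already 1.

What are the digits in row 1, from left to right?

16 in 2 cells must be {7,9}; 4 in 2 cells must be {1,3}.
(1,1) = 8 − 1 = 7 completes the 8 down.
(1,2) = 16 − 7 = 9 completes the 16 across.
(2,2) = 4 − 1 = 3 completes the 4 across.

7 9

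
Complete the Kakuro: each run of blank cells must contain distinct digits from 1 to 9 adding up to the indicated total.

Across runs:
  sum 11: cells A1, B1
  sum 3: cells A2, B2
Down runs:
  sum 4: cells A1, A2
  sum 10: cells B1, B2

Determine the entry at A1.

3

3 in 2 cells must be {1,2}; 4 in 2 cells must be {1,3}.
The 11 across and the 4 down share only 3, so A1 = 3.
B1 = 11 − 3 = 8 completes the 11 across.
A2 = 4 − 3 = 1 completes the 4 down.
B2 = 3 − 1 = 2 completes the 3 across.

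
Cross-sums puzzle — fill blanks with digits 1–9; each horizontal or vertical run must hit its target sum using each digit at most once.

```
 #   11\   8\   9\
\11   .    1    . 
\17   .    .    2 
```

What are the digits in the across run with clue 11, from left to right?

R1C3 = 9 − 2 = 7 completes the 9 down.
R2C2 = 8 − 1 = 7 completes the 8 down.
R1C1 = 11 − 8 = 3 completes the 11 across.
R2C1 = 17 − 9 = 8 completes the 17 across.

3 1 7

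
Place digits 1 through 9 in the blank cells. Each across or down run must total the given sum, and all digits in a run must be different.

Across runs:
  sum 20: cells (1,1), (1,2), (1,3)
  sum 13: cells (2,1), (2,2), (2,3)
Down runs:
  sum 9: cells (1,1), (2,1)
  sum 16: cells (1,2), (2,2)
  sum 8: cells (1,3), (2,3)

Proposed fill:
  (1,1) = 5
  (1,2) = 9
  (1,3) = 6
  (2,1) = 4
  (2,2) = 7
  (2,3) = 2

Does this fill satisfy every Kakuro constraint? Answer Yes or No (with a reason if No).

Yes

Across: 5+9+6=20; 4+7+2=13. Down: 5+4=9; 9+7=16; 6+2=8. No digit repeats within any run.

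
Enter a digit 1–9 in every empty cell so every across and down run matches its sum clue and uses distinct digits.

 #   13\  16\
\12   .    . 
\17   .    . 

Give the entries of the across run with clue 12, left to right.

5 7

17 in 2 cells must be {8,9}; 16 in 2 cells must be {7,9}.
The 17 across and the 16 down share only 9, so R2C2 = 9.
R1C2 = 16 − 9 = 7 completes the 16 down.
R2C1 = 17 − 9 = 8 completes the 17 across.
R1C1 = 12 − 7 = 5 completes the 12 across.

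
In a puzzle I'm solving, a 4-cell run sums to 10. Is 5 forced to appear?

No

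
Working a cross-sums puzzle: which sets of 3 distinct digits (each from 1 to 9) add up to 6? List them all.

{1,2,3}

3 distinct digits from 1–9 sum between 6 and 24.
Only one set works: {1,2,3}.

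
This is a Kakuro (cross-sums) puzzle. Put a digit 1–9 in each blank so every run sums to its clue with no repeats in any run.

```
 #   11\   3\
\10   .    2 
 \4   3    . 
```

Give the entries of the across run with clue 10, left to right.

8, 2

4 in 2 cells must be {1,3}; 3 in 2 cells must be {1,2}.
R1C1 = 10 − 2 = 8 completes the 10 across.
R2C2 = 4 − 3 = 1 completes the 4 across.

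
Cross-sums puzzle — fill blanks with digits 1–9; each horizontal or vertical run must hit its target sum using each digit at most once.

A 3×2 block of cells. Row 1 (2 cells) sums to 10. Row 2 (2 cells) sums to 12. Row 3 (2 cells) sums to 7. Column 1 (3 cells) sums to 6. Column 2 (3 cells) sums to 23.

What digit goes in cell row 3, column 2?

6 in 3 cells must be {1,2,3}; 23 in 3 cells must be {6,8,9}.
The 12 across and the 6 down share only 3, so (2,1) = 3.
(2,2) = 12 − 3 = 9 completes the 12 across.
Given what's placed, (3,2) must be 6 to fit the 7 across and 23 down.
(1,2) = 23 − 15 = 8 completes the 23 down.
(3,1) = 7 − 6 = 1 completes the 7 across.
(1,1) = 10 − 8 = 2 completes the 10 across.

6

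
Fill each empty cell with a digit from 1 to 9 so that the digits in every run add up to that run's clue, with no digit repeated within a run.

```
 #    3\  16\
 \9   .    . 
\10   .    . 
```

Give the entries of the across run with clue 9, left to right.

3 in 2 cells must be {1,2}; 16 in 2 cells must be {7,9}.
The 9 across and the 16 down share only 7, so R1C2 = 7.
R2C2 = 16 − 7 = 9 completes the 16 down.
R1C1 = 9 − 7 = 2 completes the 9 across.
R2C1 = 10 − 9 = 1 completes the 10 across.

2, 7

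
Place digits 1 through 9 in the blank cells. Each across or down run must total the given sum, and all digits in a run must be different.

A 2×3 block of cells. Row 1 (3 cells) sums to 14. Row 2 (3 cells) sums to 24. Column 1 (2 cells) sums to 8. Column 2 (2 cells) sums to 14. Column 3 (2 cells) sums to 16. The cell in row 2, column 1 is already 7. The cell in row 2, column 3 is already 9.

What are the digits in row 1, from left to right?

1 6 7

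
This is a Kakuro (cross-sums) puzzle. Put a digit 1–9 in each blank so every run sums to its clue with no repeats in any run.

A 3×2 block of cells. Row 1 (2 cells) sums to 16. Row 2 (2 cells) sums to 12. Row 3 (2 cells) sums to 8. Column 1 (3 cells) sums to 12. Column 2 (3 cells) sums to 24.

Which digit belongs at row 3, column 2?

7

16 in 2 cells must be {7,9}; 24 in 3 cells must be {7,8,9}.
The 8 across and the 24 down share only 7, so (3,2) = 7.
Given what's placed, (1,2) must be 9 to fit the 16 across and 24 down.
(2,2) = 24 − 16 = 8 completes the 24 down.
(3,1) = 8 − 7 = 1 completes the 8 across.
(1,1) = 16 − 9 = 7 completes the 16 across.
(2,1) = 12 − 8 = 4 completes the 12 across.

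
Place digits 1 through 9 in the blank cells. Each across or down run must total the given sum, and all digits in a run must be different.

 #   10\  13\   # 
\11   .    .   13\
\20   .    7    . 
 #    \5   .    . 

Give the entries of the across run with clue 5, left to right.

1 4

The 5 across and the 13 down share only 4, so R3C3 = 4.
R2C3 = 13 − 4 = 9 completes the 13 down.
R3C2 = 5 − 4 = 1 completes the 5 across.
R1C2 = 13 − 8 = 5 completes the 13 down.
R2C1 = 20 − 16 = 4 completes the 20 across.
R1C1 = 11 − 5 = 6 completes the 11 across.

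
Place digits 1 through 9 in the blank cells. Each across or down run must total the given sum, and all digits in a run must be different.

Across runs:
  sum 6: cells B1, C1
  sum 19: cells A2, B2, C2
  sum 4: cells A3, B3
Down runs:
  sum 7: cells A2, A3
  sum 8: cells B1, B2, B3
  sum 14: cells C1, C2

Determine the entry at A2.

6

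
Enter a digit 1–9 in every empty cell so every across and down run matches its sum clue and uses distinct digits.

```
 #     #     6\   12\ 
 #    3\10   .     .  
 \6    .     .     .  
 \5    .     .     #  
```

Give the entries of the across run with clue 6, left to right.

6 in 3 cells must be {1,2,3}; 3 in 2 cells must be {1,2}.
The 6 across and the 12 down share only 3, so R2C3 = 3.
R1C3 = 12 − 3 = 9 completes the 12 down.
R1C2 = 10 − 9 = 1 completes the 10 across.
R2C2 = 2: the only remaining digit allowed by both the 6 across and the 6 down.
R3C2 = 6 − 3 = 3 completes the 6 down.
R2C1 = 6 − 5 = 1 completes the 6 across.
R3C1 = 5 − 3 = 2 completes the 5 across.

1 2 3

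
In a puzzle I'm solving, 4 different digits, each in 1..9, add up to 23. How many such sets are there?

9

4 distinct digits from 1–9 sum between 10 and 30.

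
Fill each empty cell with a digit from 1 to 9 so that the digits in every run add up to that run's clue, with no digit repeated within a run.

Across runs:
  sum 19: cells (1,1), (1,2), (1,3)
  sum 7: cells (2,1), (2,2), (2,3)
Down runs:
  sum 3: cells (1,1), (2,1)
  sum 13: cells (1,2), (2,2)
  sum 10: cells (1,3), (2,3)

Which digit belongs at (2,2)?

7 in 3 cells must be {1,2,4}; 3 in 2 cells must be {1,2}.
The 19 across and the 3 down share only 2, so (1,1) = 2.
(2,1) = 3 − 2 = 1 completes the 3 down.
Given what's placed, (2,2) must be 4 to fit the 7 across and 13 down.
(2,3) = 7 − 5 = 2 completes the 7 across.
(1,2) = 13 − 4 = 9 completes the 13 down.
(1,3) = 19 − 11 = 8 completes the 19 across.

4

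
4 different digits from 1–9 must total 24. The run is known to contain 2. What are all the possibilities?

{2,5,8,9}; {2,6,7,9}

4 distinct digits from 1–9 sum between 10 and 30.
Keeping only sets containing 2.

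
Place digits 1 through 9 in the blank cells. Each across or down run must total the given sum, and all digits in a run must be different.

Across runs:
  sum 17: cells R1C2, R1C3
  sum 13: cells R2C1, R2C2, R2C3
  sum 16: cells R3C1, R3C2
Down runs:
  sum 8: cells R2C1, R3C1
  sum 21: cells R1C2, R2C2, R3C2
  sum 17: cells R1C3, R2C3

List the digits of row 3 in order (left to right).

7 9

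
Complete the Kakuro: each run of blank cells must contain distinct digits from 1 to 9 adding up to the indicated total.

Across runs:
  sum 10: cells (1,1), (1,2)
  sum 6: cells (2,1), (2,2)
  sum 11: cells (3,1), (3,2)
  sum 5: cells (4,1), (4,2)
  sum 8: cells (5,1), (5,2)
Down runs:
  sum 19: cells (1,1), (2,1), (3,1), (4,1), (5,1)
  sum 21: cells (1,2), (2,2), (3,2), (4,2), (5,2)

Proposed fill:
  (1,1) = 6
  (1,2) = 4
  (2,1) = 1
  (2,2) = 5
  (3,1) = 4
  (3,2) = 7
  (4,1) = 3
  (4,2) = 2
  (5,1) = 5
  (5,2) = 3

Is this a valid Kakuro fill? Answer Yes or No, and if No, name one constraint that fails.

Across: 6+4=10; 1+5=6; 4+7=11; 3+2=5; 5+3=8. Down: 6+1+4+3+5=19; 4+5+7+2+3=21. No digit repeats within any run.

Yes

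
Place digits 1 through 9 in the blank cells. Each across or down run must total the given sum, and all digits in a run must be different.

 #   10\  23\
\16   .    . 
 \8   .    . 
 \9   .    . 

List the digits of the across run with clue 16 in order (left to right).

16 in 2 cells must be {7,9}; 23 in 3 cells must be {6,8,9}.
The 16 across and the 10 down share only 7, so R1C1 = 7.
R1C2 = 16 − 7 = 9 completes the 16 across.
Given what's placed, R2C2 must be 6 to fit the 8 across and 23 down.
R3C2 = 23 − 15 = 8 completes the 23 down.
R2C1 = 8 − 6 = 2 completes the 8 across.
R3C1 = 9 − 8 = 1 completes the 9 across.

7 9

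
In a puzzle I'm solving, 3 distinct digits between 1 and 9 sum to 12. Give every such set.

3 distinct digits from 1–9 sum between 6 and 24.

{1,2,9}; {1,3,8}; {1,4,7}; {1,5,6}; {2,3,7}; {2,4,6}; {3,4,5}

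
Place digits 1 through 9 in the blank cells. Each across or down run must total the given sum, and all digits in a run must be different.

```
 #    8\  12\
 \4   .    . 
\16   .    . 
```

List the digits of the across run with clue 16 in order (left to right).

4 in 2 cells must be {1,3}; 16 in 2 cells must be {7,9}.
The 4 across and the 12 down share only 3, so R1C2 = 3.
The 16 across and the 8 down share only 7, so R2C1 = 7.
R2C2 = 16 − 7 = 9 completes the 16 across.
R1C1 = 4 − 3 = 1 completes the 4 across.

7, 9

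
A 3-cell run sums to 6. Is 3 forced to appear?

The only way to make 6 from 3 distinct digits is {1,2,3}, which contains 3.

Yes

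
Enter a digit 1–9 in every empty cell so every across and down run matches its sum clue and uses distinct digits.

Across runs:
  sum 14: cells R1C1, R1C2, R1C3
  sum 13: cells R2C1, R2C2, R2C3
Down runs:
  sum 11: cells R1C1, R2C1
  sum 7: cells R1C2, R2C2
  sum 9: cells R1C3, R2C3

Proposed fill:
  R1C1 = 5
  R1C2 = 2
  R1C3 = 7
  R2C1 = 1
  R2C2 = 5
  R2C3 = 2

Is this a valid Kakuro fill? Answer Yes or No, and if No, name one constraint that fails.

No — the across run R2C1–R2C3 sums to 8, not 13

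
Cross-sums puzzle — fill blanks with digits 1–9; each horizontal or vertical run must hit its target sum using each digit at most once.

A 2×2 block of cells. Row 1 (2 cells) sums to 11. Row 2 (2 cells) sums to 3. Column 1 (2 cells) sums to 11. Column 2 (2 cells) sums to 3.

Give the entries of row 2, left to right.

3 in 2 cells must be {1,2}.
The 11 across and the 3 down share only 2, so (1,2) = 2.
The 3 across and the 11 down share only 2, so (2,1) = 2.
(2,2) = 3 − 2 = 1 completes the 3 across.
(1,1) = 11 − 2 = 9 completes the 11 across.

2 1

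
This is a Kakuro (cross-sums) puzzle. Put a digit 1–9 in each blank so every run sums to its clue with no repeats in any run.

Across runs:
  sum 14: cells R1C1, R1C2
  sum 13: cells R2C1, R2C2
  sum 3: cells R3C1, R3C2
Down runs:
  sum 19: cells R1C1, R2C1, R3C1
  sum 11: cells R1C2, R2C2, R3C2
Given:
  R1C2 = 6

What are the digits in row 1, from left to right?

8 6

3 in 2 cells must be {1,2}.
R1C1 = 14 − 6 = 8 completes the 14 across.
Given what's placed, R2C2 must be 4 to fit the 13 across and 11 down.
Given what's placed, R3C1 must be 2 to fit the 3 across and 19 down.
R3C2 = 3 − 2 = 1 completes the 3 across.
R2C1 = 13 − 4 = 9 completes the 13 across.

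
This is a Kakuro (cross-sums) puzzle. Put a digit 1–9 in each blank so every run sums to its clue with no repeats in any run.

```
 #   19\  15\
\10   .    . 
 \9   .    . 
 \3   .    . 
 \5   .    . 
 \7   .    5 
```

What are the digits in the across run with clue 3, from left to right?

1, 2

3 in 2 cells must be {1,2}; 15 in 5 cells must be {1,2,3,4,5}.
R5C1 = 7 − 5 = 2 completes the 7 across.
Given what's placed, R3C1 must be 1 to fit the 3 across and 19 down.
R3C2 = 3 − 1 = 2 completes the 3 across.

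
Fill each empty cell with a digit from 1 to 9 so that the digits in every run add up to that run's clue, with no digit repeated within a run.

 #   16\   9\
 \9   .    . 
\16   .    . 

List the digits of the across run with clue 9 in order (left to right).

16 in 2 cells must be {7,9}.
The 9 across and the 16 down share only 7, so R1C1 = 7.
R1C2 = 9 − 7 = 2 completes the 9 across.
R2C1 = 16 − 7 = 9 completes the 16 down.
R2C2 = 16 − 9 = 7 completes the 16 across.

7 2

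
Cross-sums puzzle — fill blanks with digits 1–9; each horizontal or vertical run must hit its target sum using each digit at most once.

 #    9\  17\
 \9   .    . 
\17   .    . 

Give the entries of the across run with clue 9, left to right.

17 in 2 cells must be {8,9}.
The 9 across and the 17 down share only 8, so R1C2 = 8.
The 17 across and the 9 down share only 8, so R2C1 = 8.
R2C2 = 17 − 8 = 9 completes the 17 across.
R1C1 = 9 − 8 = 1 completes the 9 across.

1, 8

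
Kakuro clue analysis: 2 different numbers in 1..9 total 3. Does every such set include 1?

Yes

The only way to make 3 from 2 distinct digits is {1,2}, which contains 1.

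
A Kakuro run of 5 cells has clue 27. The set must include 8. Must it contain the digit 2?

No

Counterexample: {1,3,6,8,9} sums to 27 under that restriction without using 2.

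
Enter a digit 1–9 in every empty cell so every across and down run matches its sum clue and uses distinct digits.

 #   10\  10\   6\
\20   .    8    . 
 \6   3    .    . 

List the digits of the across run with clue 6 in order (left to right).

3, 2, 1

6 in 3 cells must be {1,2,3}.
R1C1 = 10 − 3 = 7 completes the 10 down.
R1C3 = 20 − 15 = 5 completes the 20 across.
R2C2 = 10 − 8 = 2 completes the 10 down.
R2C3 = 6 − 5 = 1 completes the 6 across.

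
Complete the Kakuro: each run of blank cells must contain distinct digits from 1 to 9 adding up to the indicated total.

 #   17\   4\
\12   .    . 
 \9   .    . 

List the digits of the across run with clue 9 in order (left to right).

17 in 2 cells must be {8,9}; 4 in 2 cells must be {1,3}.
The 12 across and the 4 down share only 3, so R1C2 = 3.
The 9 across and the 17 down share only 8, so R2C1 = 8.
R2C2 = 9 − 8 = 1 completes the 9 across.
R1C1 = 12 − 3 = 9 completes the 12 across.

8, 1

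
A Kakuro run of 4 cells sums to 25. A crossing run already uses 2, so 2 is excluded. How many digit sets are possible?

5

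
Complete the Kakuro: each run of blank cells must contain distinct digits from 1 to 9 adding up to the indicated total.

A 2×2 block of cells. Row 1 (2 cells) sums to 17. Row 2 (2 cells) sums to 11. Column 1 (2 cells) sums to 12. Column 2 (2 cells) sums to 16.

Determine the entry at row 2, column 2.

7

17 in 2 cells must be {8,9}; 16 in 2 cells must be {7,9}.
The 17 across and the 16 down share only 9, so (1,2) = 9.
(2,2) = 16 − 9 = 7 completes the 16 down.
(1,1) = 17 − 9 = 8 completes the 17 across.
(2,1) = 11 − 7 = 4 completes the 11 across.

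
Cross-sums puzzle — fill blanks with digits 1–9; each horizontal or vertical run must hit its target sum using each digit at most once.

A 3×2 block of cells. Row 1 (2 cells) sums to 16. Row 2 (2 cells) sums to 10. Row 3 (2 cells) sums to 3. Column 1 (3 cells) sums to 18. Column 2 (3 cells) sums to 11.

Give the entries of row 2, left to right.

16 in 2 cells must be {7,9}; 3 in 2 cells must be {1,2}.
The 16 across and the 11 down share only 7, so (1,2) = 7.
Given what's placed, (3,2) must be 1 to fit the 3 across and 11 down.
(1,1) = 16 − 7 = 9 completes the 16 across.
(2,2) = 11 − 8 = 3 completes the 11 down.
(3,1) = 3 − 1 = 2 completes the 3 across.
(2,1) = 10 − 3 = 7 completes the 10 across.

7 3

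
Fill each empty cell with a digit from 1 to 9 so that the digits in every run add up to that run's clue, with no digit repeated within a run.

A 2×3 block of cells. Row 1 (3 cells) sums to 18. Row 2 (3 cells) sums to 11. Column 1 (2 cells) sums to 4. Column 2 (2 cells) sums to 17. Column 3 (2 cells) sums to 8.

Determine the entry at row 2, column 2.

8

4 in 2 cells must be {1,3}; 17 in 2 cells must be {8,9}.
The 11 across and the 17 down share only 8, so (2,2) = 8.
(1,2) = 17 − 8 = 9 completes the 17 down.
Given what's placed, (2,1) must be 1 to fit the 11 across and 4 down.
(2,3) = 11 − 9 = 2 completes the 11 across.
(1,1) = 4 − 1 = 3 completes the 4 down.
(1,3) = 18 − 12 = 6 completes the 18 across.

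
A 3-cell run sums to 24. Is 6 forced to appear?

The only way to make 24 from 3 distinct digits is {7,8,9}, which does not contain 6.

No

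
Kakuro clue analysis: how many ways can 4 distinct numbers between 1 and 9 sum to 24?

8

4 distinct digits from 1–9 sum between 10 and 30.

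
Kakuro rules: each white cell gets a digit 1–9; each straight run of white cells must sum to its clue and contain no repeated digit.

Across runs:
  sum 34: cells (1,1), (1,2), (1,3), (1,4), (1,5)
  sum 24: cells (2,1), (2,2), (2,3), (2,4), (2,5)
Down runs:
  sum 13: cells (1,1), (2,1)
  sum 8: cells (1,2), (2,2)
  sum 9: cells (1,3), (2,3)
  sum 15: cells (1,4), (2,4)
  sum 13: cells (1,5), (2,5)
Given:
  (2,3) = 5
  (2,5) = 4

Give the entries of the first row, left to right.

34 in 5 cells must be {4,6,7,8,9}.
(1,3) = 9 − 5 = 4 completes the 9 down.
(1,5) = 13 − 4 = 9 completes the 13 down.
Nothing is forced directly, so branch on (1,1), whose candidates are 6 or 7 or 8. If (1,1) = 6: that forces (1,2) = 7, (1,4) = 8, (2,1) = 7, after which (2,2) would have to be in {2,6} for the 24 across but in {1} for the 8 down — contradiction. If (1,1) = 8: then (2,1) would have to be in {1,2,6,7,8} for the 24 across but in {5} for the 13 down — contradiction. So (1,1) = 7.
Given what's placed, (1,2) must be 6 to fit the 34 across and 8 down.
(1,4) = 34 − 26 = 8 completes the 34 across.

7, 6, 4, 8, 9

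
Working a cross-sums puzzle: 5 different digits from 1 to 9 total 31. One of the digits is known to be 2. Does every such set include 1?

No

The only way to make 31 from 5 distinct digits under that restriction is {2,5,7,8,9}, which does not contain 1.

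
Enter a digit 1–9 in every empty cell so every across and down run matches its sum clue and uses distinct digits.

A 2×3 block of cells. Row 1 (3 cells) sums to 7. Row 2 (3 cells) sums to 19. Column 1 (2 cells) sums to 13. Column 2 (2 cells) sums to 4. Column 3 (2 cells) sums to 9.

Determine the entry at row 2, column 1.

9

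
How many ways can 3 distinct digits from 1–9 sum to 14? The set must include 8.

2

3 distinct digits from 1–9 sum between 6 and 24.
Keeping only sets containing 8.
Enumerating: {1,5,8}, {2,4,8}.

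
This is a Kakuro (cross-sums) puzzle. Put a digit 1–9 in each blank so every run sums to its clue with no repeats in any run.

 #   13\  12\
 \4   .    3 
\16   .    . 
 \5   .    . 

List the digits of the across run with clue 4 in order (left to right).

4 in 2 cells must be {1,3}; 16 in 2 cells must be {7,9}.
R1C1 = 4 − 3 = 1 completes the 4 across.
R2C2 = 7: the only remaining digit allowed by both the 16 across and the 12 down.
R3C2 = 12 − 10 = 2 completes the 12 down.
R2C1 = 16 − 7 = 9 completes the 16 across.
R3C1 = 5 − 2 = 3 completes the 5 across.

1, 3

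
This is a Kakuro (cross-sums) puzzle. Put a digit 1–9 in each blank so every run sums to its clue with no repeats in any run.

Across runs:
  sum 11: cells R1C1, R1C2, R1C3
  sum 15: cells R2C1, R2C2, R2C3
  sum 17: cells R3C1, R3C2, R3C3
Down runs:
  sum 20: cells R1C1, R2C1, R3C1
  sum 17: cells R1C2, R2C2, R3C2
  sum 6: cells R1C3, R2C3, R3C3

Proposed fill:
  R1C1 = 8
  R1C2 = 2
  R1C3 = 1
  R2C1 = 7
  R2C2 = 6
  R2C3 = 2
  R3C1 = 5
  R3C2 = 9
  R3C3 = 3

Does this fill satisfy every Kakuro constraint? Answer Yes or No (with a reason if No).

Yes

Across: 8+2+1=11; 7+6+2=15; 5+9+3=17. Down: 8+7+5=20; 2+6+9=17; 1+2+3=6. No digit repeats within any run.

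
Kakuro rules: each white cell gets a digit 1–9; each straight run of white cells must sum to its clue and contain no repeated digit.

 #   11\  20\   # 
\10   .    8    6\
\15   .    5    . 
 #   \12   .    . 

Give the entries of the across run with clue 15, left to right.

9 5 1

R1C1 = 10 − 8 = 2 completes the 10 across.
R2C1 = 11 − 2 = 9 completes the 11 down.
R2C3 = 15 − 14 = 1 completes the 15 across.
R3C2 = 20 − 13 = 7 completes the 20 down.
R3C3 = 12 − 7 = 5 completes the 12 across.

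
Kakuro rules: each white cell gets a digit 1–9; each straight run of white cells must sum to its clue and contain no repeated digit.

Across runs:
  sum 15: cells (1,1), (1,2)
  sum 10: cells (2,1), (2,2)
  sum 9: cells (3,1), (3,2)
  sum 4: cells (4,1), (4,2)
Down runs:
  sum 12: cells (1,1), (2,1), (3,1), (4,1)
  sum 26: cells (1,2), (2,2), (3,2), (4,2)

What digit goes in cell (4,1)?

4 in 2 cells must be {1,3}.
Only 6 fits (1,1) under both its across sum 15 and down sum 12.
(1,2) = 15 − 6 = 9 completes the 15 across.
Given what's placed, (4,2) must be 3 to fit the 4 across and 26 down.
(4,1) = 4 − 3 = 1 completes the 4 across.

1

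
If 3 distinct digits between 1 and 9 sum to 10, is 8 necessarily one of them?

No

Counterexample: {1,2,7} sums to 10 without using 8.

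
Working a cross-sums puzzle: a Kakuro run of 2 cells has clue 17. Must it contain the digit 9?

Yes

The only way to make 17 from 2 distinct digits is {8,9}, which contains 9.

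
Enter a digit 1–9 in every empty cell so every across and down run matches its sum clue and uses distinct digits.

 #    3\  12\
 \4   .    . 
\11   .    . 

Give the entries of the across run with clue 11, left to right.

4 in 2 cells must be {1,3}; 3 in 2 cells must be {1,2}.
The 4 across and the 3 down share only 1, so R1C1 = 1.
R1C2 = 4 − 1 = 3 completes the 4 across.
R2C1 = 3 − 1 = 2 completes the 3 down.
R2C2 = 11 − 2 = 9 completes the 11 across.

2, 9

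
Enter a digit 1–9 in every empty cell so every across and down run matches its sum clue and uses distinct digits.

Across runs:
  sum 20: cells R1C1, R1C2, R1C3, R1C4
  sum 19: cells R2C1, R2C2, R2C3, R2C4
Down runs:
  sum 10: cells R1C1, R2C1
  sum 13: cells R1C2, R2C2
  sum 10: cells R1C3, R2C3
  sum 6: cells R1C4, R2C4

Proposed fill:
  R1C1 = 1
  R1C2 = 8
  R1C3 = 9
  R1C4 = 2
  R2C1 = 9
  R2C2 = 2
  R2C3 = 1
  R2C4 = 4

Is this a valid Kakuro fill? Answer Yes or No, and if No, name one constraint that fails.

No — the across run R2C1–R2C4 sums to 16, not 19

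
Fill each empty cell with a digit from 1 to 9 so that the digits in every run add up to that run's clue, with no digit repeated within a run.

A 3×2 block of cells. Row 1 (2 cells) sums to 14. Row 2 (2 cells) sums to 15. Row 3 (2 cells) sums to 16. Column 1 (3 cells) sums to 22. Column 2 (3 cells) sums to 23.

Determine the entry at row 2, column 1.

9

16 in 2 cells must be {7,9}; 23 in 3 cells must be {6,8,9}.
The 16 across and the 23 down share only 9, so (3,2) = 9.
(3,1) = 16 − 9 = 7 completes the 16 across.
Nothing is forced directly, so branch on (1,1), whose candidates are 6 or 9. If (1,1) = 9: then (1,2) would have to be in {5} for the 14 across but in {6,8} for the 23 down — contradiction. So (1,1) = 6.
(1,2) = 14 − 6 = 8 completes the 14 across.
(2,1) = 22 − 13 = 9 completes the 22 down.
(2,2) = 15 − 9 = 6 completes the 15 across.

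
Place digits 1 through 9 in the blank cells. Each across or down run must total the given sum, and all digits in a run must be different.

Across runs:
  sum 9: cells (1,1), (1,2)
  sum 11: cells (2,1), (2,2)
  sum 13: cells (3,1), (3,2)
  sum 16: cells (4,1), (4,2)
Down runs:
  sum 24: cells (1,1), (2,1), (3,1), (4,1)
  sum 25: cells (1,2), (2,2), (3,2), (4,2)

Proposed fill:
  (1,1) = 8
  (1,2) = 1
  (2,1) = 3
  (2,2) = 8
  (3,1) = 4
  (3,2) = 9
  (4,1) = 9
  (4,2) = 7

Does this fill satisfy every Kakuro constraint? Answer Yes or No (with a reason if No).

Yes

Across: 8+1=9; 3+8=11; 4+9=13; 9+7=16. Down: 8+3+4+9=24; 1+8+9+7=25. No digit repeats within any run.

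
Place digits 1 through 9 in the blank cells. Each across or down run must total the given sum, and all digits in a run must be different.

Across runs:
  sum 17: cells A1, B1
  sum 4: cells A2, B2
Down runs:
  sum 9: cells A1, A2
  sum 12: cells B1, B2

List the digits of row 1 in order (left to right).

17 in 2 cells must be {8,9}; 4 in 2 cells must be {1,3}.
The 17 across and the 9 down share only 8, so A1 = 8.
B1 = 17 − 8 = 9 completes the 17 across.
A2 = 9 − 8 = 1 completes the 9 down.
B2 = 4 − 1 = 3 completes the 4 across.

8 9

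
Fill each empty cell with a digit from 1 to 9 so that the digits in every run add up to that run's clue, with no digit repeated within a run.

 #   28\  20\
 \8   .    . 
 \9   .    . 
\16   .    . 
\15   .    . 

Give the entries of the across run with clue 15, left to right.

6 9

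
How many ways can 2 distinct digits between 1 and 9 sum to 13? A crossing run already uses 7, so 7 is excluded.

2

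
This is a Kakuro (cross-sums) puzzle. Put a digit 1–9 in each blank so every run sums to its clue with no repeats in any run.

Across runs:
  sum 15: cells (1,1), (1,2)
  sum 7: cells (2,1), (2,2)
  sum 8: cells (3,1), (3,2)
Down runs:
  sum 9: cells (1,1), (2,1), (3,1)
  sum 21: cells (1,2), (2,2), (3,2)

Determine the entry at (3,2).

7

The 15 across and the 9 down share only 6, so (1,1) = 6.
(1,2) = 15 − 6 = 9 completes the 15 across.
Nothing is forced directly, so branch on (2,1), whose candidates are 1 or 2. If (2,1) = 1: then (2,2) would have to be in {6} for the 7 across but in {4,5,7,8} for the 21 down — contradiction. So (2,1) = 2.
(2,2) = 7 − 2 = 5 completes the 7 across.
(3,1) = 9 − 8 = 1 completes the 9 down.
(3,2) = 8 − 1 = 7 completes the 8 across.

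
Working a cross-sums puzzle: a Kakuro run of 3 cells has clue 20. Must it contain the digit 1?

Counterexample: {3,8,9} sums to 20 without using 1.

No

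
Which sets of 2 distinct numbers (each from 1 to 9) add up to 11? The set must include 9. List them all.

{2,9}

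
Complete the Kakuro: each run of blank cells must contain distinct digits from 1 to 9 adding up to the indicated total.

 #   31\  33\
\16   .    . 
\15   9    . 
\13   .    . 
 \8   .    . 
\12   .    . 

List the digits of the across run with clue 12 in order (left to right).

16 in 2 cells must be {7,9}.
R1C1 = 7: the only remaining digit allowed by both the 16 across and the 31 down.
R1C2 = 16 − 7 = 9 completes the 16 across.
R2C2 = 15 − 9 = 6 completes the 15 across.
Nothing is forced directly, so branch on R4C2, whose candidates are 3 or 7. If R4C2 = 7: that forces R3C2 = 8, R4C1 = 1, R5C1 = 8, after which R5C2 would have to be in {4} for the 12 across but in {3} for the 33 down — contradiction. So R4C2 = 3.
R4C1 = 8 − 3 = 5 completes the 8 across.
Nothing is forced directly, so branch on R3C2, whose candidates are 7 or 8. If R3C2 = 8: then R3C1 would have to be in {5} for the 13 across but in {2,4,6,8} for the 31 down — contradiction. So R3C2 = 7.
R3C1 = 13 − 7 = 6 completes the 13 across.
R5C1 = 31 − 27 = 4 completes the 31 down.
R5C2 = 12 − 4 = 8 completes the 12 across.

4, 8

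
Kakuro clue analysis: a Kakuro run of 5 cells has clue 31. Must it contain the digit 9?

Every partition of 31 into 5 distinct digits includes 9: {1,6,7,8,9}, {2,5,7,8,9}, {3,4,7,8,9}, {3,5,6,8,9}, {4,5,6,7,9}.

Yes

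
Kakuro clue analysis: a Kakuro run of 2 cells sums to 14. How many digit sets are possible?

2 distinct digits from 1–9 sum between 3 and 17.
Enumerating: {5,9}, {6,8}.

2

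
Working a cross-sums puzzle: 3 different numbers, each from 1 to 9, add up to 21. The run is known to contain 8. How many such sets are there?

3 distinct digits from 1–9 sum between 6 and 24.
Keeping only sets containing 8.
Enumerating: {4,8,9}, {6,7,8}.

2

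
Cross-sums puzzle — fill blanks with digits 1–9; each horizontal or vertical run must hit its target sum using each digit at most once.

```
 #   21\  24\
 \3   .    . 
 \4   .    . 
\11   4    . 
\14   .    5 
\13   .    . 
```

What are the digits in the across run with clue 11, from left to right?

4 7

3 in 2 cells must be {1,2}; 4 in 2 cells must be {1,3}.
R3C2 = 11 − 4 = 7 completes the 11 across.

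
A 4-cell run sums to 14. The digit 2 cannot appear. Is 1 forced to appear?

Yes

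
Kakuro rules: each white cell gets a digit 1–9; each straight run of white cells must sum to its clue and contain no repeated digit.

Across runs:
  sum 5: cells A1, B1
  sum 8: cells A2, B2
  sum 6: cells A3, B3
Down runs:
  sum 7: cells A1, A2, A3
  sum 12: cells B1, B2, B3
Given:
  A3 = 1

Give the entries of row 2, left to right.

2 6

7 in 3 cells must be {1,2,4}.
Given what's placed, A2 must be 2 to fit the 8 across and 7 down.
B2 = 8 − 2 = 6 completes the 8 across.
B3 = 6 − 1 = 5 completes the 6 across.
A1 = 7 − 3 = 4 completes the 7 down.
B1 = 5 − 4 = 1 completes the 5 across.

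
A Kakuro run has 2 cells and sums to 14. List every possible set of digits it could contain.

2 distinct digits from 1–9 sum between 3 and 17.

{5,9}; {6,8}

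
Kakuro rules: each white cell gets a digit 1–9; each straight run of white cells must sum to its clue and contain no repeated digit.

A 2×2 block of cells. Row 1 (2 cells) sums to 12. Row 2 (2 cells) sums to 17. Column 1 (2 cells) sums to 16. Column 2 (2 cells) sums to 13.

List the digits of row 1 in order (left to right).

7, 5

17 in 2 cells must be {8,9}; 16 in 2 cells must be {7,9}.
The 17 across and the 16 down share only 9, so (2,1) = 9.
(2,2) = 17 − 9 = 8 completes the 17 across.
(1,1) = 16 − 9 = 7 completes the 16 down.
(1,2) = 12 − 7 = 5 completes the 12 across.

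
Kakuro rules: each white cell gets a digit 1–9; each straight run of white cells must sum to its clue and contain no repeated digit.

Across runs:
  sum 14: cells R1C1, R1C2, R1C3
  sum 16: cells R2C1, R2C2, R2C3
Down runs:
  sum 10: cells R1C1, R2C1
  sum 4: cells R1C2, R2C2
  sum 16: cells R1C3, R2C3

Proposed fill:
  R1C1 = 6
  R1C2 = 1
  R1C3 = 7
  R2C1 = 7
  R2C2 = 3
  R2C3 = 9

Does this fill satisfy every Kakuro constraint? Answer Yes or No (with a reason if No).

No — the down run R1C1–R2C1 sums to 13, not 10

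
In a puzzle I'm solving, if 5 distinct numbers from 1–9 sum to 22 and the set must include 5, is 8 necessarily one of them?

Counterexample: {1,3,4,5,9} sums to 22 under that restriction without using 8.

No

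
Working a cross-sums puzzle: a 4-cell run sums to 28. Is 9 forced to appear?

Every partition of 28 into 4 distinct digits includes 9: {4,7,8,9}, {5,6,8,9}.

Yes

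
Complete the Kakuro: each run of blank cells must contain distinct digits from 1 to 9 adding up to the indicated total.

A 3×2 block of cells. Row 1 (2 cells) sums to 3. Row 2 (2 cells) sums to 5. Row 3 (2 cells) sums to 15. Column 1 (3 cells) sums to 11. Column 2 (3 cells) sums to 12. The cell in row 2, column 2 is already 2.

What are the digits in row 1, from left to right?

2, 1

3 in 2 cells must be {1,2}.
(1,2) = 1: the only remaining digit allowed by both the 3 across and the 12 down.
(2,1) = 5 − 2 = 3 completes the 5 across.
(3,2) = 12 − 3 = 9 completes the 12 down.
(1,1) = 3 − 1 = 2 completes the 3 across.
(3,1) = 15 − 9 = 6 completes the 15 across.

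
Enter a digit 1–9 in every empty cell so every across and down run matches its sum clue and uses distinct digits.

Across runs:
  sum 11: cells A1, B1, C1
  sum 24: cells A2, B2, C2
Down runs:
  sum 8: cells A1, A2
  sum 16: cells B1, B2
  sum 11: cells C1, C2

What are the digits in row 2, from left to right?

7 9 8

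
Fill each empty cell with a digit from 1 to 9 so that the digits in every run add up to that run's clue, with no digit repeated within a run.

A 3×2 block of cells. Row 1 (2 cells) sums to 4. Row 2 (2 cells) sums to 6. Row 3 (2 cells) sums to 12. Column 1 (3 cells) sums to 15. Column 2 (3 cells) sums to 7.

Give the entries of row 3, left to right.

4 in 2 cells must be {1,3}; 7 in 3 cells must be {1,2,4}.
The 4 across and the 7 down share only 1, so (1,2) = 1.
Given what's placed, (3,2) must be 4 to fit the 12 across and 7 down.
(1,1) = 4 − 1 = 3 completes the 4 across.
(2,2) = 7 − 5 = 2 completes the 7 down.
(3,1) = 12 − 4 = 8 completes the 12 across.
(2,1) = 6 − 2 = 4 completes the 6 across.

8 4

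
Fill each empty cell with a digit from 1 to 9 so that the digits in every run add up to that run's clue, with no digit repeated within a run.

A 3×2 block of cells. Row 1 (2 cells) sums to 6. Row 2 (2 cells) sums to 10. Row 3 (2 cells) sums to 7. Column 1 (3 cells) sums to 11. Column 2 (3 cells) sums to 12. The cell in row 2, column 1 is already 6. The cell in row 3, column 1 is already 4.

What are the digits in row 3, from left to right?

(1,1) = 11 − 10 = 1 completes the 11 down.
(1,2) = 6 − 1 = 5 completes the 6 across.
(2,2) = 10 − 6 = 4 completes the 10 across.
(3,2) = 7 − 4 = 3 completes the 7 across.

4, 3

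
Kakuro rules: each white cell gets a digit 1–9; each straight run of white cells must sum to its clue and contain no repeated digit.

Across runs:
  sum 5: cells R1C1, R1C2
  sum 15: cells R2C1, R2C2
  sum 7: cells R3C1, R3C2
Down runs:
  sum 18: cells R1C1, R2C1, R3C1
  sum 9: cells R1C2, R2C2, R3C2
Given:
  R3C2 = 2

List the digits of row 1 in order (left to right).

4 1

R2C2 = 6: the only remaining digit allowed by both the 15 across and the 9 down.
R3C1 = 7 − 2 = 5 completes the 7 across.
Given what's placed, R1C1 must be 4 to fit the 5 across and 18 down.
R1C2 = 5 − 4 = 1 completes the 5 across.
R2C1 = 15 − 6 = 9 completes the 15 across.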